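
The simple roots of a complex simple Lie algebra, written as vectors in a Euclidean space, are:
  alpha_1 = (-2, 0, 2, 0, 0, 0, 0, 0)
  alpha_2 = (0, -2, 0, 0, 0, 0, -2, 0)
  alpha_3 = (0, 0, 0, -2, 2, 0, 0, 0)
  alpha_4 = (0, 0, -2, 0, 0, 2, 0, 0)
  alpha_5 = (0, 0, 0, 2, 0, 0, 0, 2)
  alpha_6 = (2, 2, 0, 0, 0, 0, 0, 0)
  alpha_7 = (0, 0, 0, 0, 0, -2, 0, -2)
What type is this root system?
A7

Compute the Cartan integers a_ij = 2(alpha_i, alpha_j)/(alpha_j, alpha_j); the resulting 7x7 Cartan matrix is
[[2, 0, 0, -1, 0, -1, 0], [0, 2, 0, 0, 0, -1, 0], [0, 0, 2, 0, -1, 0, 0], [-1, 0, 0, 2, 0, 0, -1], [0, 0, -1, 0, 2, 0, -1], [-1, -1, 0, 0, 0, 2, 0], [0, 0, 0, -1, -1, 0, 2]].
All simple roots have the same length, so the diagram is simply laced. The associated Dynkin diagram is a chain of 7 nodes with single edges (A_7), so the type is A_7 (the algebra sl(8)).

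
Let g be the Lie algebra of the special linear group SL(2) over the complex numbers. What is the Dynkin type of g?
A_1 (sl(2))

This is sl(2), which has dimension 2^2 - 1 = 3 and rank 2 - 1 = 1 (a Cartan subalgebra is the diagonal traceless matrices). In the classification of classical Lie algebras, the special linear algebra sl(n+1) has type A_n; here n = 1, so the Dynkin diagram is a chain of 1 nodes with single edges (A_1). Hence the type is A_1.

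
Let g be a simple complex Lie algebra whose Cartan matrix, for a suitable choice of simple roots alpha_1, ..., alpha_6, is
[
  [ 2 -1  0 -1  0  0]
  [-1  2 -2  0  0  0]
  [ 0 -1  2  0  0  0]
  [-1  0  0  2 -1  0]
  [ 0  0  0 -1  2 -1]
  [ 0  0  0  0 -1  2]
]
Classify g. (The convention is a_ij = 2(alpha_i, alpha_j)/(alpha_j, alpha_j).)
The matrix has rank 6 with 2's on the diagonal. Reading the off-diagonal entries as Dynkin edges (a single edge where a_ij = a_ji = -1; a double or triple edge where a_ij * a_ji = 2 or 3), the diagram is a chain of 6 nodes with a double edge at one end; the terminal node there is the unique short simple root (B_6). One simple-root ordering that puts it in standard form is (alpha_6, alpha_5, alpha_4, alpha_1, alpha_2, alpha_3). So the algebra is type B_6, i.e. so(13).

B_6 (so(13))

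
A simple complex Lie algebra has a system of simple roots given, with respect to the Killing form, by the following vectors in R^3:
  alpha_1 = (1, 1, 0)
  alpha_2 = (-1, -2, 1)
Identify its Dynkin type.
Compute the Cartan integers a_ij = 2(alpha_i, alpha_j)/(alpha_j, alpha_j); the resulting 2x2 Cartan matrix is
[[2, -1], [-3, 2]].
The roots have two lengths (squared-length ratio 3:1); the short ones are alpha_{1}. The associated Dynkin diagram is two nodes joined by a triple edge (G_2), so the type is G_2.

G_2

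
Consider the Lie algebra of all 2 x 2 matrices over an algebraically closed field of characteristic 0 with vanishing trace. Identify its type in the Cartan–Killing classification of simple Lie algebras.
A1

This is sl(2), which has dimension 2^2 - 1 = 3 and rank 2 - 1 = 1 (a Cartan subalgebra is the diagonal traceless matrices). In the classification of classical Lie algebras, the special linear algebra sl(n+1) has type A_n; here n = 1, so the Dynkin diagram is a chain of 1 nodes with single edges (A_1). Hence the type is A_1.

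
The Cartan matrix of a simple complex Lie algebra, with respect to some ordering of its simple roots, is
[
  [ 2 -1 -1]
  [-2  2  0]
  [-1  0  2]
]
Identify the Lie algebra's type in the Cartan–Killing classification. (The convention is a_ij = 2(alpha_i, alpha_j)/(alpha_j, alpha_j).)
The matrix has rank 3 with 2's on the diagonal. Reading the off-diagonal entries as Dynkin edges (a single edge where a_ij = a_ji = -1; a double or triple edge where a_ij * a_ji = 2 or 3), the diagram is a chain of 3 nodes with a double edge at one end; the terminal node there is the unique long simple root (C_3). One simple-root ordering that puts it in standard form is (alpha_3, alpha_1, alpha_2). So the algebra is type C_3, i.e. sp(6).

type C_3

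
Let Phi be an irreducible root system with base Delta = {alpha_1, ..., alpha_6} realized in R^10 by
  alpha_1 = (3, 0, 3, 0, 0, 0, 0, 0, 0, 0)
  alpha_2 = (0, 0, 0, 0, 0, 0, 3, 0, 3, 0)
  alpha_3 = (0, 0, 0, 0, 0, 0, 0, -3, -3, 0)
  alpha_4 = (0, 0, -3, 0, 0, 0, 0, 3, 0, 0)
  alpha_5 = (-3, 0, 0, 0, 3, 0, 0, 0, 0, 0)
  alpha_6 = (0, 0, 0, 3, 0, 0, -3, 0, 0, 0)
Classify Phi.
A_6

Compute the Cartan integers a_ij = 2(alpha_i, alpha_j)/(alpha_j, alpha_j); the resulting 6x6 Cartan matrix is
[[2, 0, 0, -1, -1, 0], [0, 2, -1, 0, 0, -1], [0, -1, 2, -1, 0, 0], [-1, 0, -1, 2, 0, 0], [-1, 0, 0, 0, 2, 0], [0, -1, 0, 0, 0, 2]].
All simple roots have the same length, so the diagram is simply laced. The associated Dynkin diagram is a chain of 6 nodes with single edges (A_6), so the type is A_6 (the algebra sl(7)).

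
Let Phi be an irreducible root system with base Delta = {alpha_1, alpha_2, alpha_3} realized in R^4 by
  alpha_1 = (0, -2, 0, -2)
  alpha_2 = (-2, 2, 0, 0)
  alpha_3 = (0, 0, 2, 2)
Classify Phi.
Compute the Cartan integers a_ij = 2(alpha_i, alpha_j)/(alpha_j, alpha_j); the resulting 3x3 Cartan matrix is
[[2, -1, -1], [-1, 2, 0], [-1, 0, 2]].
All simple roots have the same length, so the diagram is simply laced. The associated Dynkin diagram is a chain of 3 nodes with single edges (A_3), so the type is A_3 (the algebra sl(4)).

A_3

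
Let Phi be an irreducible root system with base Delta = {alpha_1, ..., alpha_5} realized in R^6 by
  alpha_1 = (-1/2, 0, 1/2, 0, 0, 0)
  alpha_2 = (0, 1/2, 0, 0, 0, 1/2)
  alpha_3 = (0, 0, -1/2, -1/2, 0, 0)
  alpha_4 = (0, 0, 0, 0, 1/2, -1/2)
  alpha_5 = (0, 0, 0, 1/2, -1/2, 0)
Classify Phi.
Compute the Cartan integers a_ij = 2(alpha_i, alpha_j)/(alpha_j, alpha_j); the resulting 5x5 Cartan matrix is
[[2, 0, -1, 0, 0], [0, 2, 0, -1, 0], [-1, 0, 2, 0, -1], [0, -1, 0, 2, -1], [0, 0, -1, -1, 2]].
All simple roots have the same length, so the diagram is simply laced. The associated Dynkin diagram is a chain of 5 nodes with single edges (A_5), so the type is A_5 (the algebra sl(6)).

type A_5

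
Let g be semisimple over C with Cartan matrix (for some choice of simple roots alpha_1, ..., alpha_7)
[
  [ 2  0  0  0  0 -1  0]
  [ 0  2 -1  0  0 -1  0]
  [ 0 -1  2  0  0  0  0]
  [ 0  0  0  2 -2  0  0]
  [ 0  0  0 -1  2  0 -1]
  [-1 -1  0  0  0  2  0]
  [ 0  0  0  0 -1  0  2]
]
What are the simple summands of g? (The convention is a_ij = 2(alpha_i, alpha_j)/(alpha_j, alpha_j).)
The diagram associated to this matrix has two connected components: the simple roots {alpha_1, alpha_2, alpha_3, alpha_6} form a chain of 4 nodes with single edges (A_4), and {alpha_4, alpha_5, alpha_7} form a chain of 3 nodes with a double edge at one end; the terminal node there is the unique long simple root (C_3). A semisimple Lie algebra decomposes uniquely as the direct sum of simple ideals, one per connected component of its Dynkin diagram, so g ≅ A_4 ⊕ C_3 (dimension 24 + 21 = 45).

type A_4 + type C_3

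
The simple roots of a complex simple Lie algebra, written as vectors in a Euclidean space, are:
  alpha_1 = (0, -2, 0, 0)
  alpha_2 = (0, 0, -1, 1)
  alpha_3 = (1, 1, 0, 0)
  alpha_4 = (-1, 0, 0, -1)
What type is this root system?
C_4

Compute the Cartan integers a_ij = 2(alpha_i, alpha_j)/(alpha_j, alpha_j); the resulting 4x4 Cartan matrix is
[[2, 0, -2, 0], [0, 2, 0, -1], [-1, 0, 2, -1], [0, -1, -1, 2]].
The roots have two lengths (squared-length ratio 2:1); the short ones are alpha_{2,3,4}. The associated Dynkin diagram is a chain of 4 nodes with a double edge at one end; the terminal node there is the unique long simple root (C_4), so the type is C_4 (the algebra sp(8)).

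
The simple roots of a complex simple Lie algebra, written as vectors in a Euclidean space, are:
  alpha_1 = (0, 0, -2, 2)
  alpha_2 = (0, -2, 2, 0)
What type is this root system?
A_2

Compute the Cartan integers a_ij = 2(alpha_i, alpha_j)/(alpha_j, alpha_j); the resulting 2x2 Cartan matrix is
[[2, -1], [-1, 2]].
All simple roots have the same length, so the diagram is simply laced. The associated Dynkin diagram is a chain of 2 nodes with single edges (A_2), so the type is A_2 (the algebra sl(3)).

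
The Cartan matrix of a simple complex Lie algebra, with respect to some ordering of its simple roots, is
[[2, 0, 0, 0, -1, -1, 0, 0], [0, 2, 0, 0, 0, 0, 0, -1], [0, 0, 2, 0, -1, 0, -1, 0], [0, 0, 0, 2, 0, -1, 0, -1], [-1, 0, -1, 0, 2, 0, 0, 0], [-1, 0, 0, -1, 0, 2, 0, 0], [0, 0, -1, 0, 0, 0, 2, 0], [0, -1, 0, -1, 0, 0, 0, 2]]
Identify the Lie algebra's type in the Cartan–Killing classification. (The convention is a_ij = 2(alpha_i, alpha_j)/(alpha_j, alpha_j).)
The matrix has rank 8 with 2's on the diagonal. Reading the off-diagonal entries as Dynkin edges (a single edge where a_ij = a_ji = -1; a double or triple edge where a_ij * a_ji = 2 or 3), the diagram is a chain of 8 nodes with single edges (A_8). One simple-root ordering that puts it in standard form is (alpha_2, alpha_8, alpha_4, alpha_6, alpha_1, alpha_5, alpha_3, alpha_7). So the algebra is type A_8, i.e. sl(9).

A8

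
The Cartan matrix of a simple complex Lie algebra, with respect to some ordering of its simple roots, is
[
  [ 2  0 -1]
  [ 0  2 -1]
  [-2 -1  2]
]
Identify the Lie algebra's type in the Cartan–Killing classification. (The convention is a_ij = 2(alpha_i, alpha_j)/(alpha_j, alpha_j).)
B3

The matrix has rank 3 with 2's on the diagonal. Reading the off-diagonal entries as Dynkin edges (a single edge where a_ij = a_ji = -1; a double or triple edge where a_ij * a_ji = 2 or 3), the diagram is a chain of 3 nodes with a double edge at one end; the terminal node there is the unique short simple root (B_3). One simple-root ordering that puts it in standard form is (alpha_2, alpha_3, alpha_1). So the algebra is type B_3, i.e. so(7).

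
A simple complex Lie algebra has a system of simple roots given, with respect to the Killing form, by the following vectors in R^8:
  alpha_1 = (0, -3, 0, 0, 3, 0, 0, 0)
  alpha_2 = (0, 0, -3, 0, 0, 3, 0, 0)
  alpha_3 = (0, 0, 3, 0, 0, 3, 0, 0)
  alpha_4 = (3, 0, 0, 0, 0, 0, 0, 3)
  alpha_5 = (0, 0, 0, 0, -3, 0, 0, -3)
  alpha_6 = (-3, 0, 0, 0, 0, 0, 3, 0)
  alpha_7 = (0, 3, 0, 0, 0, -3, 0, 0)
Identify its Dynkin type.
D7

Compute the Cartan integers a_ij = 2(alpha_i, alpha_j)/(alpha_j, alpha_j); the resulting 7x7 Cartan matrix is
[[2, 0, 0, 0, -1, 0, -1], [0, 2, 0, 0, 0, 0, -1], [0, 0, 2, 0, 0, 0, -1], [0, 0, 0, 2, -1, -1, 0], [-1, 0, 0, -1, 2, 0, 0], [0, 0, 0, -1, 0, 2, 0], [-1, -1, -1, 0, 0, 0, 2]].
All simple roots have the same length, so the diagram is simply laced. The associated Dynkin diagram is a chain of 5 nodes with a fork of two nodes at one end (D_7), so the type is D_7 (the algebra so(14)).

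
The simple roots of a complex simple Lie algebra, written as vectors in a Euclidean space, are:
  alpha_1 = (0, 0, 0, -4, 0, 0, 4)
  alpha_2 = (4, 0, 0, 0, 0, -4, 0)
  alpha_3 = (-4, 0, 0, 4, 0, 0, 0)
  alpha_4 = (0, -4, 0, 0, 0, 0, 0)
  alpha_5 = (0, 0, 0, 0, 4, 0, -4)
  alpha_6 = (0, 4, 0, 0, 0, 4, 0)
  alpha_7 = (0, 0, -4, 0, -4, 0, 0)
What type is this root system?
B7

Compute the Cartan integers a_ij = 2(alpha_i, alpha_j)/(alpha_j, alpha_j); the resulting 7x7 Cartan matrix is
[[2, 0, -1, 0, -1, 0, 0], [0, 2, -1, 0, 0, -1, 0], [-1, -1, 2, 0, 0, 0, 0], [0, 0, 0, 2, 0, -1, 0], [-1, 0, 0, 0, 2, 0, -1], [0, -1, 0, -2, 0, 2, 0], [0, 0, 0, 0, -1, 0, 2]].
The roots have two lengths (squared-length ratio 2:1); the short ones are alpha_{4}. The associated Dynkin diagram is a chain of 7 nodes with a double edge at one end; the terminal node there is the unique short simple root (B_7), so the type is B_7 (the algebra so(15)).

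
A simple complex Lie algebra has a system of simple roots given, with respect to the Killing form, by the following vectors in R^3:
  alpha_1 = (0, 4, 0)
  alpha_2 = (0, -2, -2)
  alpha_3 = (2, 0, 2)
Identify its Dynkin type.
C_3

Compute the Cartan integers a_ij = 2(alpha_i, alpha_j)/(alpha_j, alpha_j); the resulting 3x3 Cartan matrix is
[[2, -2, 0], [-1, 2, -1], [0, -1, 2]].
The roots have two lengths (squared-length ratio 2:1); the short ones are alpha_{2,3}. The associated Dynkin diagram is a chain of 3 nodes with a double edge at one end; the terminal node there is the unique long simple root (C_3), so the type is C_3 (the algebra sp(6)).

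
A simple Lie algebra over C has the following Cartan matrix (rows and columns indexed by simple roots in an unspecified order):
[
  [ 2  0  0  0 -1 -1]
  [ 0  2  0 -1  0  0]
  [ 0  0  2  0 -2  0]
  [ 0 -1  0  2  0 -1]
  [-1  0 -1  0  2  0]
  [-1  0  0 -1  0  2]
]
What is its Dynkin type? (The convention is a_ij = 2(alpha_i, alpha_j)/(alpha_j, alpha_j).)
The matrix has rank 6 with 2's on the diagonal. Reading the off-diagonal entries as Dynkin edges (a single edge where a_ij = a_ji = -1; a double or triple edge where a_ij * a_ji = 2 or 3), the diagram is a chain of 6 nodes with a double edge at one end; the terminal node there is the unique long simple root (C_6). One simple-root ordering that puts it in standard form is (alpha_2, alpha_4, alpha_6, alpha_1, alpha_5, alpha_3). So the algebra is type C_6, i.e. sp(12).

C_6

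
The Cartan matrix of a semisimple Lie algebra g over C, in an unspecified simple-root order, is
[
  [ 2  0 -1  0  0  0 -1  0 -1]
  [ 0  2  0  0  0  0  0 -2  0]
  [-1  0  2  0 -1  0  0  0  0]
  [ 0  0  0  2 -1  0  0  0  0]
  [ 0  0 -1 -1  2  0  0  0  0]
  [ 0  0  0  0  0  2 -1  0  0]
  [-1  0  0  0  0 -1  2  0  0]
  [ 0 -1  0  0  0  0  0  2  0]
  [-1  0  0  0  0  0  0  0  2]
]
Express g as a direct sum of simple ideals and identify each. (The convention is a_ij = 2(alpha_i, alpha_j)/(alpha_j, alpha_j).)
The diagram associated to this matrix has two connected components: the simple roots {alpha_2, alpha_8} form a chain of 2 nodes with a double edge at one end; the terminal node there is the unique short simple root (B_2), and {alpha_1, alpha_3, alpha_4, alpha_5, alpha_6, alpha_7, alpha_9} form a chain of 6 nodes with one extra node attached to the third node from one end (E_7). A semisimple Lie algebra decomposes uniquely as the direct sum of simple ideals, one per connected component of its Dynkin diagram, so g ≅ B_2 ⊕ E_7 (dimension 10 + 133 = 143).

B_2 + E_7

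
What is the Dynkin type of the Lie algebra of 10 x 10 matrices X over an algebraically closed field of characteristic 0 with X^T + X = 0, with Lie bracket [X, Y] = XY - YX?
D5

This is so(10) with 10 even, which has dimension 10(10-1)/2 = 45 and rank 10/2 = 5. In the classification of classical Lie algebras, the orthogonal algebra so(2n) in an even number of variables has type D_n; here n = 5, so the Dynkin diagram is a chain of 3 nodes with a fork of two nodes at one end (D_5). Hence the type is D_5.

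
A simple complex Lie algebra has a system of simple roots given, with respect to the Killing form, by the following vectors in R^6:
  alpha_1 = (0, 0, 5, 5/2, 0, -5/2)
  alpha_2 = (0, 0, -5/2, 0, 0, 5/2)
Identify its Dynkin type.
Compute the Cartan integers a_ij = 2(alpha_i, alpha_j)/(alpha_j, alpha_j); the resulting 2x2 Cartan matrix is
[[2, -3], [-1, 2]].
The roots have two lengths (squared-length ratio 3:1); the short ones are alpha_{2}. The associated Dynkin diagram is two nodes joined by a triple edge (G_2), so the type is G_2.

G_2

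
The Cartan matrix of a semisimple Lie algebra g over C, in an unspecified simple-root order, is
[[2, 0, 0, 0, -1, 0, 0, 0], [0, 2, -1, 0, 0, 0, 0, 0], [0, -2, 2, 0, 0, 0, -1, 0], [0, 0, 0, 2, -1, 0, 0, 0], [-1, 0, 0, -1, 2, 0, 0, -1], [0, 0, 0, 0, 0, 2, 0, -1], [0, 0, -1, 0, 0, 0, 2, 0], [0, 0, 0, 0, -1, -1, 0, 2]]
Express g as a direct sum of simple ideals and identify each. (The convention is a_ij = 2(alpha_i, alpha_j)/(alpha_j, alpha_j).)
B_3 (so(7)) ⊕ D_5 (so(10))

The diagram associated to this matrix has two connected components: the simple roots {alpha_2, alpha_3, alpha_7} form a chain of 3 nodes with a double edge at one end; the terminal node there is the unique short simple root (B_3), and {alpha_1, alpha_4, alpha_5, alpha_6, alpha_8} form a chain of 3 nodes with a fork of two nodes at one end (D_5). A semisimple Lie algebra decomposes uniquely as the direct sum of simple ideals, one per connected component of its Dynkin diagram, so g ≅ B_3 ⊕ D_5 (dimension 21 + 45 = 66).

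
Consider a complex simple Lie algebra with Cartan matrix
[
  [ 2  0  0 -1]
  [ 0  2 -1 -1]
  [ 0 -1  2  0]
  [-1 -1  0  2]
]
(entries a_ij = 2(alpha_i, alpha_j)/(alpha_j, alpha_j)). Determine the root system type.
The matrix has rank 4 with 2's on the diagonal. Reading the off-diagonal entries as Dynkin edges (a single edge where a_ij = a_ji = -1; a double or triple edge where a_ij * a_ji = 2 or 3), the diagram is a chain of 4 nodes with single edges (A_4). One simple-root ordering that puts it in standard form is (alpha_3, alpha_2, alpha_4, alpha_1). So the algebra is type A_4, i.e. sl(5).

A_4 (sl(5))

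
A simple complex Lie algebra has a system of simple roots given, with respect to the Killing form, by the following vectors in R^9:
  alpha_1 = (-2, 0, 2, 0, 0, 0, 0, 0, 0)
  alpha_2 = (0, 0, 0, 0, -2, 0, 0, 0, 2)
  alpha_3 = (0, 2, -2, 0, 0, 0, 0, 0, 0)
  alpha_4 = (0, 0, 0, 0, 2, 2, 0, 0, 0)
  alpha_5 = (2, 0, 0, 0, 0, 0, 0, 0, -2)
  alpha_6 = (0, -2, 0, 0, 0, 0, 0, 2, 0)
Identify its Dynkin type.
A_6 (sl(7))

Compute the Cartan integers a_ij = 2(alpha_i, alpha_j)/(alpha_j, alpha_j); the resulting 6x6 Cartan matrix is
[[2, 0, -1, 0, -1, 0], [0, 2, 0, -1, -1, 0], [-1, 0, 2, 0, 0, -1], [0, -1, 0, 2, 0, 0], [-1, -1, 0, 0, 2, 0], [0, 0, -1, 0, 0, 2]].
All simple roots have the same length, so the diagram is simply laced. The associated Dynkin diagram is a chain of 6 nodes with single edges (A_6), so the type is A_6 (the algebra sl(7)).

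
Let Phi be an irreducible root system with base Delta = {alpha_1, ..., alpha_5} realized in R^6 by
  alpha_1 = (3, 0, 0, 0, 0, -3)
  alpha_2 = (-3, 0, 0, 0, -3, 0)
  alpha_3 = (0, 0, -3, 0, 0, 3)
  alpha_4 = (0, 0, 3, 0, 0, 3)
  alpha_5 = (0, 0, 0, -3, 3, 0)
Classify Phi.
type D_5

Compute the Cartan integers a_ij = 2(alpha_i, alpha_j)/(alpha_j, alpha_j); the resulting 5x5 Cartan matrix is
[[2, -1, -1, -1, 0], [-1, 2, 0, 0, -1], [-1, 0, 2, 0, 0], [-1, 0, 0, 2, 0], [0, -1, 0, 0, 2]].
All simple roots have the same length, so the diagram is simply laced. The associated Dynkin diagram is a chain of 3 nodes with a fork of two nodes at one end (D_5), so the type is D_5 (the algebra so(10)).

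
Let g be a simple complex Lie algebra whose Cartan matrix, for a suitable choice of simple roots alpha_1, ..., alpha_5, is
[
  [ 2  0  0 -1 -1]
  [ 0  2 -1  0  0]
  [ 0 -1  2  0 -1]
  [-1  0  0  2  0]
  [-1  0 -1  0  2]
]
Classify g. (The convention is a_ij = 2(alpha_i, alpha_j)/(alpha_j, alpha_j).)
A5

The matrix has rank 5 with 2's on the diagonal. Reading the off-diagonal entries as Dynkin edges (a single edge where a_ij = a_ji = -1; a double or triple edge where a_ij * a_ji = 2 or 3), the diagram is a chain of 5 nodes with single edges (A_5). One simple-root ordering that puts it in standard form is (alpha_2, alpha_3, alpha_5, alpha_1, alpha_4). So the algebra is type A_5, i.e. sl(6).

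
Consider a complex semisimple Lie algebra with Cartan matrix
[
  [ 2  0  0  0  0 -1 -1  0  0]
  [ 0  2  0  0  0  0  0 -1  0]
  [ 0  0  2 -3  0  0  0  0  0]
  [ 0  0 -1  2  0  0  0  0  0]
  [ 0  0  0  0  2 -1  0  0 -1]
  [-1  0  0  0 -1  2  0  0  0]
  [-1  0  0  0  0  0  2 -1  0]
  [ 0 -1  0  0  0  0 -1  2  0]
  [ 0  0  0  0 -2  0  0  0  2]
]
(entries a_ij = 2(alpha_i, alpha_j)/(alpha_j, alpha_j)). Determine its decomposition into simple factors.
The diagram associated to this matrix has two connected components: the simple roots {alpha_1, alpha_2, alpha_5, alpha_6, alpha_7, alpha_8, alpha_9} form a chain of 7 nodes with a double edge at one end; the terminal node there is the unique long simple root (C_7), and {alpha_3, alpha_4} form two nodes joined by a triple edge (G_2). A semisimple Lie algebra decomposes uniquely as the direct sum of simple ideals, one per connected component of its Dynkin diagram, so g ≅ C_7 ⊕ G_2 (dimension 105 + 14 = 119).

C_7 (sp(14)) + G_2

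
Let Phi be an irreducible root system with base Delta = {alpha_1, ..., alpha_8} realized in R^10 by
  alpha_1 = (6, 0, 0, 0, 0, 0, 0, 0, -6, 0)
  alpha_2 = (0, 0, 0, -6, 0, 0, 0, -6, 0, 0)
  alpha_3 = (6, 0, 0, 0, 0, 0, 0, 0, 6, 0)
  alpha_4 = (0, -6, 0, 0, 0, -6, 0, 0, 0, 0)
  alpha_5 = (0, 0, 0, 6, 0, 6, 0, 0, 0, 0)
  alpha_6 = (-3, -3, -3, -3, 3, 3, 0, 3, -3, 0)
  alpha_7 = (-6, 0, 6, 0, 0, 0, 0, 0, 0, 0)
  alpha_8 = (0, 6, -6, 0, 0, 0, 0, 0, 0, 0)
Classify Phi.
E_8

Compute the Cartan integers a_ij = 2(alpha_i, alpha_j)/(alpha_j, alpha_j); the resulting 8x8 Cartan matrix is
[[2, 0, 0, 0, 0, 0, -1, 0], [0, 2, 0, 0, -1, 0, 0, 0], [0, 0, 2, 0, 0, -1, -1, 0], [0, 0, 0, 2, -1, 0, 0, -1], [0, -1, 0, -1, 2, 0, 0, 0], [0, 0, -1, 0, 0, 2, 0, 0], [-1, 0, -1, 0, 0, 0, 2, -1], [0, 0, 0, -1, 0, 0, -1, 2]].
All simple roots have the same length, so the diagram is simply laced. The associated Dynkin diagram is a chain of 7 nodes with one extra node attached to the third node from one end (E_8), so the type is E_8.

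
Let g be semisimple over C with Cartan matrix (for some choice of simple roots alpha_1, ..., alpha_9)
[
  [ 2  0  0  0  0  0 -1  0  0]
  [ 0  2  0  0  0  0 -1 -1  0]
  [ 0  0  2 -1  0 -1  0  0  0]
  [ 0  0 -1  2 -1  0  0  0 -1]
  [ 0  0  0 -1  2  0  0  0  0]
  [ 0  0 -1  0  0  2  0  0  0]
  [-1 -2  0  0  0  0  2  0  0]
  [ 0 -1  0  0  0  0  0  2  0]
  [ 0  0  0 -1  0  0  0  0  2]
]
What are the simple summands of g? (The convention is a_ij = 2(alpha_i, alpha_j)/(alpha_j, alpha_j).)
The diagram associated to this matrix has two connected components: the simple roots {alpha_3, alpha_4, alpha_5, alpha_6, alpha_9} form a chain of 3 nodes with a fork of two nodes at one end (D_5), and {alpha_1, alpha_2, alpha_7, alpha_8} form a chain of 4 nodes with a double edge between the middle two (F_4). A semisimple Lie algebra decomposes uniquely as the direct sum of simple ideals, one per connected component of its Dynkin diagram, so g ≅ D_5 ⊕ F_4 (dimension 45 + 52 = 97).

D5 ⊕ F4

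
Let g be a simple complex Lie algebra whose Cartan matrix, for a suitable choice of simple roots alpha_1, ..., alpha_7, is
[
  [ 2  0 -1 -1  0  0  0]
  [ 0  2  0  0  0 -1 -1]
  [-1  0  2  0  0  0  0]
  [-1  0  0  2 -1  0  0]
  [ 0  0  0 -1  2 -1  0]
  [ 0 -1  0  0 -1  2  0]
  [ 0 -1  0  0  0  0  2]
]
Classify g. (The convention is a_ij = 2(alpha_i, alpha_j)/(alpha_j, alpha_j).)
A_7 (sl(8))

The matrix has rank 7 with 2's on the diagonal. Reading the off-diagonal entries as Dynkin edges (a single edge where a_ij = a_ji = -1; a double or triple edge where a_ij * a_ji = 2 or 3), the diagram is a chain of 7 nodes with single edges (A_7). One simple-root ordering that puts it in standard form is (alpha_7, alpha_2, alpha_6, alpha_5, alpha_4, alpha_1, alpha_3). So the algebra is type A_7, i.e. sl(8).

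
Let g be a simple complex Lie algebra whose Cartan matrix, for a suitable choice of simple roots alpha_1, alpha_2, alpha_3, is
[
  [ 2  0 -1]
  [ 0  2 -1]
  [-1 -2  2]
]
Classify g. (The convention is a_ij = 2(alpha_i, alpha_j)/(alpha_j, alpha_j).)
B3

The matrix has rank 3 with 2's on the diagonal. Reading the off-diagonal entries as Dynkin edges (a single edge where a_ij = a_ji = -1; a double or triple edge where a_ij * a_ji = 2 or 3), the diagram is a chain of 3 nodes with a double edge at one end; the terminal node there is the unique short simple root (B_3). One simple-root ordering that puts it in standard form is (alpha_1, alpha_3, alpha_2). So the algebra is type B_3, i.e. so(7).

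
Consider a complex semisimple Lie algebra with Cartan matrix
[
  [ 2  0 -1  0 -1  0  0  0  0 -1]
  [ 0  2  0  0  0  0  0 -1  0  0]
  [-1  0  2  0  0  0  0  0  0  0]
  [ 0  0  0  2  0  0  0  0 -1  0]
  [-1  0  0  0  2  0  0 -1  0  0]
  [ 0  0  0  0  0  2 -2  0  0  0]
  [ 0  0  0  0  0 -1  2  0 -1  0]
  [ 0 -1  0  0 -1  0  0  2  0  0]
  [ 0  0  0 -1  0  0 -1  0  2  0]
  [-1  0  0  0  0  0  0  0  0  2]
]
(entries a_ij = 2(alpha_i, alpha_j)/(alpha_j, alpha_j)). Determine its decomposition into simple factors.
The diagram associated to this matrix has two connected components: the simple roots {alpha_4, alpha_6, alpha_7, alpha_9} form a chain of 4 nodes with a double edge at one end; the terminal node there is the unique long simple root (C_4), and {alpha_1, alpha_2, alpha_3, alpha_5, alpha_8, alpha_10} form a chain of 4 nodes with a fork of two nodes at one end (D_6). A semisimple Lie algebra decomposes uniquely as the direct sum of simple ideals, one per connected component of its Dynkin diagram, so g ≅ C_4 ⊕ D_6 (dimension 36 + 66 = 102).

type C_4 + type D_6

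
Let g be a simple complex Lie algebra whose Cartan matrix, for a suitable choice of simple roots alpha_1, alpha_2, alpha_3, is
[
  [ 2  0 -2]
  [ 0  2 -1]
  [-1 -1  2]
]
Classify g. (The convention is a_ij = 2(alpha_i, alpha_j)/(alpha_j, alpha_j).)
The matrix has rank 3 with 2's on the diagonal. Reading the off-diagonal entries as Dynkin edges (a single edge where a_ij = a_ji = -1; a double or triple edge where a_ij * a_ji = 2 or 3), the diagram is a chain of 3 nodes with a double edge at one end; the terminal node there is the unique long simple root (C_3). One simple-root ordering that puts it in standard form is (alpha_2, alpha_3, alpha_1). So the algebra is type C_3, i.e. sp(6).

C3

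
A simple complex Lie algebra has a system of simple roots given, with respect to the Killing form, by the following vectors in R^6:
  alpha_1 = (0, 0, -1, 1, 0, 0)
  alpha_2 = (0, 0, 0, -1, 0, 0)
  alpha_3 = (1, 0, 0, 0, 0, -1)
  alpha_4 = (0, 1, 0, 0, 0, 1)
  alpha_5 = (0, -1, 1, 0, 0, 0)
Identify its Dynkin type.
Compute the Cartan integers a_ij = 2(alpha_i, alpha_j)/(alpha_j, alpha_j); the resulting 5x5 Cartan matrix is
[[2, -2, 0, 0, -1], [-1, 2, 0, 0, 0], [0, 0, 2, -1, 0], [0, 0, -1, 2, -1], [-1, 0, 0, -1, 2]].
The roots have two lengths (squared-length ratio 2:1); the short ones are alpha_{2}. The associated Dynkin diagram is a chain of 5 nodes with a double edge at one end; the terminal node there is the unique short simple root (B_5), so the type is B_5 (the algebra so(11)).

B5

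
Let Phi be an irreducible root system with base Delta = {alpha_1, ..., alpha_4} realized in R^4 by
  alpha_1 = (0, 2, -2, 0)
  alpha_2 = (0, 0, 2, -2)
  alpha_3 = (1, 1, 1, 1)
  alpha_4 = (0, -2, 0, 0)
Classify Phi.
Compute the Cartan integers a_ij = 2(alpha_i, alpha_j)/(alpha_j, alpha_j); the resulting 4x4 Cartan matrix is
[[2, -1, 0, -2], [-1, 2, 0, 0], [0, 0, 2, -1], [-1, 0, -1, 2]].
The roots have two lengths (squared-length ratio 2:1); the short ones are alpha_{3,4}. The associated Dynkin diagram is a chain of 4 nodes with a double edge between the middle two (F_4), so the type is F_4.

F_4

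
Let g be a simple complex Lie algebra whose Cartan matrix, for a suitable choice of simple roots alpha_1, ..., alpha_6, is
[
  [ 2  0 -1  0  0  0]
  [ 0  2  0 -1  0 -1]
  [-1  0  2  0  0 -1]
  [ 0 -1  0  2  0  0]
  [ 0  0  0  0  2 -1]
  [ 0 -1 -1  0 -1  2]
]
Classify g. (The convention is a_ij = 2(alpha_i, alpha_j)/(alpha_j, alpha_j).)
The matrix has rank 6 with 2's on the diagonal. Reading the off-diagonal entries as Dynkin edges (a single edge where a_ij = a_ji = -1; a double or triple edge where a_ij * a_ji = 2 or 3), the diagram is a chain of 5 nodes with one extra node attached to the third node from one end (E_6). One simple-root ordering that puts it in standard form is (alpha_4, alpha_5, alpha_2, alpha_6, alpha_3, alpha_1). So the algebra is type E_6.

type E_6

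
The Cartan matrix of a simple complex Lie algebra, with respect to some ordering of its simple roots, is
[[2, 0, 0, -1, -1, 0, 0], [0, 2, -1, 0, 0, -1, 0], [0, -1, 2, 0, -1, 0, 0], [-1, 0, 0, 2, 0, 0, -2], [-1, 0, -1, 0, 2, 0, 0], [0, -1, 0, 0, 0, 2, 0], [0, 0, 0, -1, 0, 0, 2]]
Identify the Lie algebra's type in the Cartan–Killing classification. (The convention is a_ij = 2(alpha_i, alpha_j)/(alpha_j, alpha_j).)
The matrix has rank 7 with 2's on the diagonal. Reading the off-diagonal entries as Dynkin edges (a single edge where a_ij = a_ji = -1; a double or triple edge where a_ij * a_ji = 2 or 3), the diagram is a chain of 7 nodes with a double edge at one end; the terminal node there is the unique short simple root (B_7). One simple-root ordering that puts it in standard form is (alpha_6, alpha_2, alpha_3, alpha_5, alpha_1, alpha_4, alpha_7). So the algebra is type B_7, i.e. so(15).

B_7 (so(15))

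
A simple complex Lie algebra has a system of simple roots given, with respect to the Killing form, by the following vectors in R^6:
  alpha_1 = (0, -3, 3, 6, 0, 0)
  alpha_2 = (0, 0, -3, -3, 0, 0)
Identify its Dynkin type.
Compute the Cartan integers a_ij = 2(alpha_i, alpha_j)/(alpha_j, alpha_j); the resulting 2x2 Cartan matrix is
[[2, -3], [-1, 2]].
The roots have two lengths (squared-length ratio 3:1); the short ones are alpha_{2}. The associated Dynkin diagram is two nodes joined by a triple edge (G_2), so the type is G_2.

type G_2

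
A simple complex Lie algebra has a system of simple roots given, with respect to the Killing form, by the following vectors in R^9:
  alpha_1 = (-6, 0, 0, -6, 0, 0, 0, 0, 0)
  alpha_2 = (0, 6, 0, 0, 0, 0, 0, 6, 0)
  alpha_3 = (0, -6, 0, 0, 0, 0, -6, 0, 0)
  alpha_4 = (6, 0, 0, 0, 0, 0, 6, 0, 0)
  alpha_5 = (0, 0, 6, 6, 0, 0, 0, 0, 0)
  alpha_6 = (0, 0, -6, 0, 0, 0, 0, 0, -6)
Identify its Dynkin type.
Compute the Cartan integers a_ij = 2(alpha_i, alpha_j)/(alpha_j, alpha_j); the resulting 6x6 Cartan matrix is
[[2, 0, 0, -1, -1, 0], [0, 2, -1, 0, 0, 0], [0, -1, 2, -1, 0, 0], [-1, 0, -1, 2, 0, 0], [-1, 0, 0, 0, 2, -1], [0, 0, 0, 0, -1, 2]].
All simple roots have the same length, so the diagram is simply laced. The associated Dynkin diagram is a chain of 6 nodes with single edges (A_6), so the type is A_6 (the algebra sl(7)).

A_6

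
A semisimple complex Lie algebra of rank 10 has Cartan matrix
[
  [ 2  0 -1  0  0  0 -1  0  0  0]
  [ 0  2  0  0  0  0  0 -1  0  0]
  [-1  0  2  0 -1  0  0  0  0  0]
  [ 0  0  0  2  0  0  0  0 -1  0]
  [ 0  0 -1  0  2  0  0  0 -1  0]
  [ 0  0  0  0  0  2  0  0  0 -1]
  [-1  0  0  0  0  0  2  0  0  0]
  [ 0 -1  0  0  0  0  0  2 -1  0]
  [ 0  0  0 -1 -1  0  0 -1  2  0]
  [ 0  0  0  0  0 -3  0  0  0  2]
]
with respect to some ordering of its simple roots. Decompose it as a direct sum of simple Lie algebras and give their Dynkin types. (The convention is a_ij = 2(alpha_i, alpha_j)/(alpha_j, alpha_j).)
The diagram associated to this matrix has two connected components: the simple roots {alpha_1, alpha_2, alpha_3, alpha_4, alpha_5, alpha_7, alpha_8, alpha_9} form a chain of 7 nodes with one extra node attached to the third node from one end (E_8), and {alpha_6, alpha_10} form two nodes joined by a triple edge (G_2). A semisimple Lie algebra decomposes uniquely as the direct sum of simple ideals, one per connected component of its Dynkin diagram, so g ≅ E_8 ⊕ G_2 (dimension 248 + 14 = 262).

E8 + G2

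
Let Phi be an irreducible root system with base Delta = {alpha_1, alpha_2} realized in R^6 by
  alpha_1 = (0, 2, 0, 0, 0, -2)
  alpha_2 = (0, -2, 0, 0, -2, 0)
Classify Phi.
Compute the Cartan integers a_ij = 2(alpha_i, alpha_j)/(alpha_j, alpha_j); the resulting 2x2 Cartan matrix is
[[2, -1], [-1, 2]].
All simple roots have the same length, so the diagram is simply laced. The associated Dynkin diagram is a chain of 2 nodes with single edges (A_2), so the type is A_2 (the algebra sl(3)).

A_2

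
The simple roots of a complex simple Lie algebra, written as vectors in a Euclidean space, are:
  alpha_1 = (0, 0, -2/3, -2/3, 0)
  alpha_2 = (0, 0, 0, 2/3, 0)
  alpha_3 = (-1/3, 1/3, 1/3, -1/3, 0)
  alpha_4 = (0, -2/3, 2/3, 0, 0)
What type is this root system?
type F_4

Compute the Cartan integers a_ij = 2(alpha_i, alpha_j)/(alpha_j, alpha_j); the resulting 4x4 Cartan matrix is
[[2, -2, 0, -1], [-1, 2, -1, 0], [0, -1, 2, 0], [-1, 0, 0, 2]].
The roots have two lengths (squared-length ratio 2:1); the short ones are alpha_{2,3}. The associated Dynkin diagram is a chain of 4 nodes with a double edge between the middle two (F_4), so the type is F_4.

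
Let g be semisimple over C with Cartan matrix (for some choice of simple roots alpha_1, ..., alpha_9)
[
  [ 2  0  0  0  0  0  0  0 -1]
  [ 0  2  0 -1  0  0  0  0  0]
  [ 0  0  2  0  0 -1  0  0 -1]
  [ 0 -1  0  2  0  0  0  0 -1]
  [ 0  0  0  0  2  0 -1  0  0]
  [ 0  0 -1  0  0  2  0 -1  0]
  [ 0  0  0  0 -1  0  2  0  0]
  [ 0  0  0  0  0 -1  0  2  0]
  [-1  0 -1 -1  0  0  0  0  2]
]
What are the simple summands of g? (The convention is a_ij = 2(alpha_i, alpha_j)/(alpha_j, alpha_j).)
The diagram associated to this matrix has two connected components: the simple roots {alpha_5, alpha_7} form a chain of 2 nodes with single edges (A_2), and {alpha_1, alpha_2, alpha_3, alpha_4, alpha_6, alpha_8, alpha_9} form a chain of 6 nodes with one extra node attached to the third node from one end (E_7). A semisimple Lie algebra decomposes uniquely as the direct sum of simple ideals, one per connected component of its Dynkin diagram, so g ≅ A_2 ⊕ E_7 (dimension 8 + 133 = 141).

A_2 (sl(3)) ⊕ E_7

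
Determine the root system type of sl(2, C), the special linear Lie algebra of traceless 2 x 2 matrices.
This is sl(2), which has dimension 2^2 - 1 = 3 and rank 2 - 1 = 1 (a Cartan subalgebra is the diagonal traceless matrices). In the classification of classical Lie algebras, the special linear algebra sl(n+1) has type A_n; here n = 1, so the Dynkin diagram is a chain of 1 nodes with single edges (A_1). Hence the type is A_1.

type A_1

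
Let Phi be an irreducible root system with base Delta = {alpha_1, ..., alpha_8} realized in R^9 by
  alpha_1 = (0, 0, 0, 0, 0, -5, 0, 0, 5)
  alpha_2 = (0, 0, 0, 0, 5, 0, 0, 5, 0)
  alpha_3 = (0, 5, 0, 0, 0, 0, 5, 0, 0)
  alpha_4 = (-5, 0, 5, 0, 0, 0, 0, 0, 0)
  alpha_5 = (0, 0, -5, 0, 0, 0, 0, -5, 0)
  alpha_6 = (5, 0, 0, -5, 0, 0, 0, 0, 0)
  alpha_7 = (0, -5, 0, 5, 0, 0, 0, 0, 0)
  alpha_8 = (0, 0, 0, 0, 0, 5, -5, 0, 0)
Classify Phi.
A_8

Compute the Cartan integers a_ij = 2(alpha_i, alpha_j)/(alpha_j, alpha_j); the resulting 8x8 Cartan matrix is
[[2, 0, 0, 0, 0, 0, 0, -1], [0, 2, 0, 0, -1, 0, 0, 0], [0, 0, 2, 0, 0, 0, -1, -1], [0, 0, 0, 2, -1, -1, 0, 0], [0, -1, 0, -1, 2, 0, 0, 0], [0, 0, 0, -1, 0, 2, -1, 0], [0, 0, -1, 0, 0, -1, 2, 0], [-1, 0, -1, 0, 0, 0, 0, 2]].
All simple roots have the same length, so the diagram is simply laced. The associated Dynkin diagram is a chain of 8 nodes with single edges (A_8), so the type is A_8 (the algebra sl(9)).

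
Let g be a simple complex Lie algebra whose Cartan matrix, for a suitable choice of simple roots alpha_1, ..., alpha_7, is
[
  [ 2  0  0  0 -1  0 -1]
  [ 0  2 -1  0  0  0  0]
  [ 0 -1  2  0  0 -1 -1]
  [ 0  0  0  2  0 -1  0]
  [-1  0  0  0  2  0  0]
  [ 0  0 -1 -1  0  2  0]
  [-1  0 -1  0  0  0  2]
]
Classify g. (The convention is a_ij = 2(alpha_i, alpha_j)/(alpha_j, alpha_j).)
The matrix has rank 7 with 2's on the diagonal. Reading the off-diagonal entries as Dynkin edges (a single edge where a_ij = a_ji = -1; a double or triple edge where a_ij * a_ji = 2 or 3), the diagram is a chain of 6 nodes with one extra node attached to the third node from one end (E_7). One simple-root ordering that puts it in standard form is (alpha_4, alpha_2, alpha_6, alpha_3, alpha_7, alpha_1, alpha_5). So the algebra is type E_7.

E_7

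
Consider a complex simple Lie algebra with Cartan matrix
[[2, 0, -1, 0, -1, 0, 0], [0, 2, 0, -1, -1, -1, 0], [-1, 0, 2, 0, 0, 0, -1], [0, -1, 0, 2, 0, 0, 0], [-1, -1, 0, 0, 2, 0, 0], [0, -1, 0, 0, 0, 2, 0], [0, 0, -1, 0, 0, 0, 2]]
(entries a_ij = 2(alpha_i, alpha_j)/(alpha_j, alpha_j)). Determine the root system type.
D_7

The matrix has rank 7 with 2's on the diagonal. Reading the off-diagonal entries as Dynkin edges (a single edge where a_ij = a_ji = -1; a double or triple edge where a_ij * a_ji = 2 or 3), the diagram is a chain of 5 nodes with a fork of two nodes at one end (D_7). One simple-root ordering that puts it in standard form is (alpha_7, alpha_3, alpha_1, alpha_5, alpha_2, alpha_4, alpha_6). So the algebra is type D_7, i.e. so(14).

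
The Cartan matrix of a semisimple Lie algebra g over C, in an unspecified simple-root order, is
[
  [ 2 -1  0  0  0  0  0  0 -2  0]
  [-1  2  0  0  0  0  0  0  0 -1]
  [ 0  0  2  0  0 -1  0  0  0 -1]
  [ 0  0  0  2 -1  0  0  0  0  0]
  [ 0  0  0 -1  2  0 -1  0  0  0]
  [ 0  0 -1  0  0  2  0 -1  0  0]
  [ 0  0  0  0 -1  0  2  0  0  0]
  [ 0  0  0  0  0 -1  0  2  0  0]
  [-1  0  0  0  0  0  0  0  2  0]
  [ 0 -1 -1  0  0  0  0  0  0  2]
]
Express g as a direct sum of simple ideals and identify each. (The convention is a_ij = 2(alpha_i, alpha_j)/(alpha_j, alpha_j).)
The diagram associated to this matrix has two connected components: the simple roots {alpha_4, alpha_5, alpha_7} form a chain of 3 nodes with single edges (A_3), and {alpha_1, alpha_2, alpha_3, alpha_6, alpha_8, alpha_9, alpha_10} form a chain of 7 nodes with a double edge at one end; the terminal node there is the unique short simple root (B_7). A semisimple Lie algebra decomposes uniquely as the direct sum of simple ideals, one per connected component of its Dynkin diagram, so g ≅ A_3 ⊕ B_7 (dimension 15 + 105 = 120).

type A_3 + type B_7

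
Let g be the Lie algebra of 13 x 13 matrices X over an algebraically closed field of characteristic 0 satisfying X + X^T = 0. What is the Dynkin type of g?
B_6

This is so(13) with 13 odd, which has dimension 13(13-1)/2 = 78 and rank (13-1)/2 = 6. In the classification of classical Lie algebras, the orthogonal algebra so(2n+1) in an odd number of variables has type B_n; here n = 6, so the Dynkin diagram is a chain of 6 nodes with a double edge at one end; the terminal node there is the unique short simple root (B_6). Hence the type is B_6.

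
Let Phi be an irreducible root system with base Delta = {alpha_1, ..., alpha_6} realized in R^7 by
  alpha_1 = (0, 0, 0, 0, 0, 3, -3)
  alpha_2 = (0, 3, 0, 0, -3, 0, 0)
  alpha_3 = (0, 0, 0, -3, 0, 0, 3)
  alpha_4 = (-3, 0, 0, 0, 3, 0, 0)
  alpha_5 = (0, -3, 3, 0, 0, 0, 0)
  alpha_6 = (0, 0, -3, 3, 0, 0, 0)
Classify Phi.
Compute the Cartan integers a_ij = 2(alpha_i, alpha_j)/(alpha_j, alpha_j); the resulting 6x6 Cartan matrix is
[[2, 0, -1, 0, 0, 0], [0, 2, 0, -1, -1, 0], [-1, 0, 2, 0, 0, -1], [0, -1, 0, 2, 0, 0], [0, -1, 0, 0, 2, -1], [0, 0, -1, 0, -1, 2]].
All simple roots have the same length, so the diagram is simply laced. The associated Dynkin diagram is a chain of 6 nodes with single edges (A_6), so the type is A_6 (the algebra sl(7)).

A_6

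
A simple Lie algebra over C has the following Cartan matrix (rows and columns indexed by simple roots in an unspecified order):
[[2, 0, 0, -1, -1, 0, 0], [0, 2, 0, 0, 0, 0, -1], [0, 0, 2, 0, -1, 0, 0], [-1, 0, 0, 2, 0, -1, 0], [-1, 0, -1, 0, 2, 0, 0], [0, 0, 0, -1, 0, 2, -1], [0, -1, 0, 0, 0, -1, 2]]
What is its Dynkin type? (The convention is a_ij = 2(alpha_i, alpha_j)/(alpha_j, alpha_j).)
A_7

The matrix has rank 7 with 2's on the diagonal. Reading the off-diagonal entries as Dynkin edges (a single edge where a_ij = a_ji = -1; a double or triple edge where a_ij * a_ji = 2 or 3), the diagram is a chain of 7 nodes with single edges (A_7). One simple-root ordering that puts it in standard form is (alpha_2, alpha_7, alpha_6, alpha_4, alpha_1, alpha_5, alpha_3). So the algebra is type A_7, i.e. sl(8).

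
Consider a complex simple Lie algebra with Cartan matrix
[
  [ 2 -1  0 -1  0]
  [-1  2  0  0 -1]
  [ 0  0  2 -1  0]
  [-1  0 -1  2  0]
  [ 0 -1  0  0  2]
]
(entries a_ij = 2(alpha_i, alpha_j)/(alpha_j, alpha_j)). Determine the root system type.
The matrix has rank 5 with 2's on the diagonal. Reading the off-diagonal entries as Dynkin edges (a single edge where a_ij = a_ji = -1; a double or triple edge where a_ij * a_ji = 2 or 3), the diagram is a chain of 5 nodes with single edges (A_5). One simple-root ordering that puts it in standard form is (alpha_5, alpha_2, alpha_1, alpha_4, alpha_3). So the algebra is type A_5, i.e. sl(6).

A_5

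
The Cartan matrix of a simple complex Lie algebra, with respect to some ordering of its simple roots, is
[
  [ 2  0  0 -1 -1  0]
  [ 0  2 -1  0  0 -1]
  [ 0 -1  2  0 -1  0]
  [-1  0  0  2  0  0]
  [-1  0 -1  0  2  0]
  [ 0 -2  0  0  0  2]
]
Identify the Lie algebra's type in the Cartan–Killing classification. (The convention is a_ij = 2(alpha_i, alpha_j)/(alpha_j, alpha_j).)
The matrix has rank 6 with 2's on the diagonal. Reading the off-diagonal entries as Dynkin edges (a single edge where a_ij = a_ji = -1; a double or triple edge where a_ij * a_ji = 2 or 3), the diagram is a chain of 6 nodes with a double edge at one end; the terminal node there is the unique long simple root (C_6). One simple-root ordering that puts it in standard form is (alpha_4, alpha_1, alpha_5, alpha_3, alpha_2, alpha_6). So the algebra is type C_6, i.e. sp(12).

type C_6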